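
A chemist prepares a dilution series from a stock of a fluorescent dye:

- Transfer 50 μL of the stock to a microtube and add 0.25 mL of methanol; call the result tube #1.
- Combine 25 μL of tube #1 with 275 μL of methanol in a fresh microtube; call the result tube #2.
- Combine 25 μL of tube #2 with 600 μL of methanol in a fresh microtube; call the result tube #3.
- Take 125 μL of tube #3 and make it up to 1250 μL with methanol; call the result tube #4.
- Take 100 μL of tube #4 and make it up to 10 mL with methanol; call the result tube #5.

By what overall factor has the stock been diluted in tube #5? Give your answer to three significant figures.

Step 1: 50 μL + 0.25 mL = 300 μL total → factor 300/50 = 6
Step 2: 25 μL + 275 μL = 300 μL total → factor 300/25 = 12
Step 3: 25 μL + 600 μL = 625 μL total → factor 625/25 = 25
Step 4: 125 μL brought to 1250 μL → factor 1250/125 = 10
Step 5: 100 μL brought to 10 mL → factor 10000/100 = 100
Overall dilution factor = 6 × 12 × 25 × 10 × 100 = 1.8 × 10^6

1.80 × 10^6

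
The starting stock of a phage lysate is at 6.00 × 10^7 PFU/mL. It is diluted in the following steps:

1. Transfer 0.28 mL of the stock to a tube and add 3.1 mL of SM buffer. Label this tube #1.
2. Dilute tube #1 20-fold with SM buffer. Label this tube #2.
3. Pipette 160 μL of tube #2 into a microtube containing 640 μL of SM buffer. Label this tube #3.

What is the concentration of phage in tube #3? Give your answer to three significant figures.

Step 1: 0.28 mL + 3.1 mL = 3.38 mL total → factor 3.38/0.28 = 12.071
Step 2: 20-fold → factor 20
Step 3: 160 μL + 640 μL = 800 μL total → factor 800/160 = 5
Dilution factor through tube #3 = 12.071 × 20 × 5 = 1207.1
[tube #3] = 6.00 × 10^7 PFU/mL / 1207.1 = 4.97 × 10^4 PFU/mL

4.97 × 10^4 PFU/mL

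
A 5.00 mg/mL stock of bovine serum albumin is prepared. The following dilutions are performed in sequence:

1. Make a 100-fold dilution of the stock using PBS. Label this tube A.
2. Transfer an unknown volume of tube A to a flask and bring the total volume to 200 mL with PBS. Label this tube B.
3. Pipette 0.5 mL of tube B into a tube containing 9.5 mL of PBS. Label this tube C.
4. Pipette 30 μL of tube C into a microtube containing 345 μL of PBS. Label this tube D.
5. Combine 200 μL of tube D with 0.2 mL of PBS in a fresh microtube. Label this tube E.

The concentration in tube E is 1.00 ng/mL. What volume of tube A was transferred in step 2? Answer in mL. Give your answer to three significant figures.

Step 1: 100-fold → factor 100
Step 2: v brought to 200 mL → factor = 200 mL/v
Step 3: 0.5 mL + 9.5 mL = 10 mL total → factor 10/0.5 = 20
Step 4: 30 μL + 345 μL = 375 μL total → factor 375/30 = 12.5
Step 5: 200 μL + 0.2 mL = 400 μL total → factor 400/200 = 2
Product of known-step factors = 50000
Overall factor = 5.00 mg/mL / (1.00 ng/mL) = 5 × 10^6
Step-2 factor = 5 × 10^6 / 50000 = 100
v = 200 mL / 100 = 2.00 mL

2.00 mL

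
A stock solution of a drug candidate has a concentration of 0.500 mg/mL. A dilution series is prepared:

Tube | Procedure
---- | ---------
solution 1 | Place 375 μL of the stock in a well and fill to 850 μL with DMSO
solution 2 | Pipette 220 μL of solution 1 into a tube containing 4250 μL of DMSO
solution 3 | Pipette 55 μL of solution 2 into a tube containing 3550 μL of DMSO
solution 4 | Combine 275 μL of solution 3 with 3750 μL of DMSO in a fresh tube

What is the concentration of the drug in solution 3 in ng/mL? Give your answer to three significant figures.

166 ng/mL

Step 1: 375 μL brought to 850 μL → factor 850/375 = 2.2667
Step 2: 220 μL + 4250 μL = 4470 μL total → factor 4470/220 = 20.318
Step 3: 55 μL + 3550 μL = 3605 μL total → factor 3605/55 = 65.545
Dilution factor through solution 3 = 2.2667 × 20.318 × 65.545 = 3018.7
[solution 3] = 0.500 mg/mL / 3018.7 = 0.0001656 mg/mL = 166 ng/mL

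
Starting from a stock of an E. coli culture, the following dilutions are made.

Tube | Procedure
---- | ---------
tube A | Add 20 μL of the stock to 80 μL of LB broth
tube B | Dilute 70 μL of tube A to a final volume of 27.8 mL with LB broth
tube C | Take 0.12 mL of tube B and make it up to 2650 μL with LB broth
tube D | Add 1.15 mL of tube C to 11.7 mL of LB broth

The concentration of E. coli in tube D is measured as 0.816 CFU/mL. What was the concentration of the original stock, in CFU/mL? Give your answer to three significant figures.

4.00 × 10^5 CFU/mL

Step 1: 20 μL + 80 μL = 100 μL total → factor 100/20 = 5
Step 2: 70 μL brought to 27.8 mL → factor 27800/70 = 397.14
Step 3: 0.12 mL brought to 2650 μL → factor 2.65/0.12 = 22.083
Step 4: 1.15 mL + 11.7 mL = 12.85 mL total → factor 12.85/1.15 = 11.174
Overall dilution factor = 5 × 397.14 × 22.083 × 11.174 = 4.8999 × 10^5
Stock = 0.816 CFU/mL × 4.8999 × 10^5 = 4.00 × 10^5 CFU/mL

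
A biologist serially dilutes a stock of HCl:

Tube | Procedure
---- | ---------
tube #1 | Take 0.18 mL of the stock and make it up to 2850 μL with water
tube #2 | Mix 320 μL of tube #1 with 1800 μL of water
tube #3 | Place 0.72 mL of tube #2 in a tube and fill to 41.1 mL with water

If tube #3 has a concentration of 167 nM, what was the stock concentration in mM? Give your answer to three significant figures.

Step 1: 0.18 mL brought to 2850 μL → factor 2.85/0.18 = 15.833
Step 2: 320 μL + 1800 μL = 2120 μL total → factor 2120/320 = 6.625
Step 3: 0.72 mL brought to 41.1 mL → factor 41.1/0.72 = 57.083
Overall dilution factor = 15.833 × 6.625 × 57.083 = 5987.8
Stock = 167 nM × 5987.8 = 1.000 × 10^6 nM = 1.00 mM

1.00 mM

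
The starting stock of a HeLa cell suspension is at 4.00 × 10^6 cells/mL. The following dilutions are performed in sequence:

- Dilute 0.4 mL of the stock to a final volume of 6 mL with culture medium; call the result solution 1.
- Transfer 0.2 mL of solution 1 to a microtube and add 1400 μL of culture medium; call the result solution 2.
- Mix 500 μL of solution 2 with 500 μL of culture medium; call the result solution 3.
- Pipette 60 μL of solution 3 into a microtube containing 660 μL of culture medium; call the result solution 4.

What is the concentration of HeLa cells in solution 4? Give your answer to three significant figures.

1.39 × 10^3 cells/mL

Step 1: 0.4 mL brought to 6 mL → factor 6/0.4 = 15
Step 2: 0.2 mL + 1400 μL = 1.6 mL total → factor 1.6/0.2 = 8
Step 3: 500 μL + 500 μL = 1000 μL total → factor 1000/500 = 2
Step 4: 60 μL + 660 μL = 720 μL total → factor 720/60 = 12
Overall dilution factor = 15 × 8 × 2 × 12 = 2880
Final = 4.00 × 10^6 cells/mL / 2880 = 1.39 × 10^3 cells/mL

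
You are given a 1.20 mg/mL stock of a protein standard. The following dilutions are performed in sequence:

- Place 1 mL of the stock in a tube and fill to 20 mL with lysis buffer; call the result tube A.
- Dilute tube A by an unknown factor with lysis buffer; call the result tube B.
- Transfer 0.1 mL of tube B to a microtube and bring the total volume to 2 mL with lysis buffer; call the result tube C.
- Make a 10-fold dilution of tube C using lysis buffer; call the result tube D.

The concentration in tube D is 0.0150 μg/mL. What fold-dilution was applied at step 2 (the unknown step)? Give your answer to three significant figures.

Step 1: 1 mL brought to 20 mL → factor 20/1 = 20
Step 2: unknown factor x
Step 3: 0.1 mL brought to 2 mL → factor 2/0.1 = 20
Step 4: 10-fold → factor 10
Product of known-step factors = 4000
Overall factor = 1.20 mg/mL / (0.0150 μg/mL) = 80000
x = 80000 / 4000 = 20.0

20.0-fold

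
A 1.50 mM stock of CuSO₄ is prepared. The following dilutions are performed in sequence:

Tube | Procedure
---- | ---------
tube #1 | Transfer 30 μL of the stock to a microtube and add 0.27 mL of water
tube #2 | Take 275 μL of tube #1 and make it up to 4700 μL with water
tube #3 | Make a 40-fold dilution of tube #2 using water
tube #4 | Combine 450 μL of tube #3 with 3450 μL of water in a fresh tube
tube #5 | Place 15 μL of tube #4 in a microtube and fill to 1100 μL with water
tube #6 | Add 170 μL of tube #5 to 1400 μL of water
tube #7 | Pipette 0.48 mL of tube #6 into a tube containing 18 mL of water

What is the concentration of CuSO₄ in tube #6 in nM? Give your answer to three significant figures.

Step 1: 30 μL + 0.27 mL = 300 μL total → factor 300/30 = 10
Step 2: 275 μL brought to 4700 μL → factor 4700/275 = 17.091
Step 3: 40-fold → factor 40
Step 4: 450 μL + 3450 μL = 3900 μL total → factor 3900/450 = 8.6667
Step 5: 15 μL brought to 1100 μL → factor 1100/15 = 73.333
Step 6: 170 μL + 1400 μL = 1570 μL total → factor 1570/170 = 9.2353
Dilution factor through tube #6 = 10 × 17.091 × 40 × 8.6667 × 73.333 × 9.2353 = 4.0126 × 10^7
[tube #6] = 1.50 mM / 4.0126 × 10^7 = 3.738 × 10^-8 mM = 0.0374 nM

0.0374 nM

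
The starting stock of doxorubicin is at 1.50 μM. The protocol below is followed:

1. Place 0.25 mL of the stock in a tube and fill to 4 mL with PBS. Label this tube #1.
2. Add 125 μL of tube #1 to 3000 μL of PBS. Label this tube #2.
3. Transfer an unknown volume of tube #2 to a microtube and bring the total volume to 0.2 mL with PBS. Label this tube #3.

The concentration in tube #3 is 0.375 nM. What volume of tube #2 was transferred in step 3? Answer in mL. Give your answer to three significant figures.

Step 1: 0.25 mL brought to 4 mL → factor 4/0.25 = 16
Step 2: 125 μL + 3000 μL = 3125 μL total → factor 3125/125 = 25
Step 3: v brought to 0.2 mL → factor = 0.2 mL/v
Product of known-step factors = 400
Overall factor = 1.50 μM / (0.375 nM) = 4000
Step-3 factor = 4000 / 400 = 10
v = 0.2 mL / 10 = 0.0200 mL

0.0200 mL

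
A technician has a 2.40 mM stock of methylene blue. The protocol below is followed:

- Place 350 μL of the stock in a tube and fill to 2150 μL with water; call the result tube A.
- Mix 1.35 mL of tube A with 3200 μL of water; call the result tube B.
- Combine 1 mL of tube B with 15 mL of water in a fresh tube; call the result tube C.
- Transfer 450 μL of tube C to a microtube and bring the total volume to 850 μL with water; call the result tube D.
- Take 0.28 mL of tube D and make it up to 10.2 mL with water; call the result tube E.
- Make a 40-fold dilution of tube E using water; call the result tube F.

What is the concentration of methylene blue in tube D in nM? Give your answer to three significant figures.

3.84 × 10^3 nM

Step 1: 350 μL brought to 2150 μL → factor 2150/350 = 6.1429
Step 2: 1.35 mL + 3200 μL = 4.55 mL total → factor 4.55/1.35 = 3.3704
Step 3: 1 mL + 15 mL = 16 mL total → factor 16/1 = 16
Step 4: 450 μL brought to 850 μL → factor 850/450 = 1.8889
Dilution factor through tube D = 6.1429 × 3.3704 × 16 × 1.8889 = 625.71
[tube D] = 2.40 mM / 625.71 = 0.003836 mM = 3.84 × 10^3 nM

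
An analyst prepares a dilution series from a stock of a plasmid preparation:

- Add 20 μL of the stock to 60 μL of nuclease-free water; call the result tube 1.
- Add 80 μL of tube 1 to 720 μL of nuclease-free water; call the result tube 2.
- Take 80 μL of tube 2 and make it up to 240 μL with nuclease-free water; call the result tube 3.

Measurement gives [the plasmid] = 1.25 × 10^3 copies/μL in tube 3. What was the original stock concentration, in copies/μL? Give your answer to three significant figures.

Step 1: 20 μL + 60 μL = 80 μL total → factor 80/20 = 4
Step 2: 80 μL + 720 μL = 800 μL total → factor 800/80 = 10
Step 3: 80 μL brought to 240 μL → factor 240/80 = 3
Overall dilution factor = 4 × 10 × 3 = 120
Stock = 1.25 × 10^3 copies/μL × 120 = 1.50 × 10^5 copies/μL

1.50 × 10^5 copies/μL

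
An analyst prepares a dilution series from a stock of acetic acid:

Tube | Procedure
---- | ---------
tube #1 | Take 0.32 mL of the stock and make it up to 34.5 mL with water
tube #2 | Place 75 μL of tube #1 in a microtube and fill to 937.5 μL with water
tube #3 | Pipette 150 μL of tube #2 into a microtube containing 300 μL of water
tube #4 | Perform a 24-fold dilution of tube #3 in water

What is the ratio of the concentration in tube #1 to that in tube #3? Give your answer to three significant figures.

Step 1: 0.32 mL brought to 34.5 mL → factor 34.5/0.32 = 107.81
Step 2: 75 μL brought to 937.5 μL → factor 937.5/75 = 12.5
Step 3: 150 μL + 300 μL = 450 μL total → factor 450/150 = 3
Dilution factor to tube #1 = 107.81; to tube #3 = 4043
[tube #1]/[tube #3] = (factor to tube #3)/(factor to tube #1) = 4043/107.81 = 37.5

37.5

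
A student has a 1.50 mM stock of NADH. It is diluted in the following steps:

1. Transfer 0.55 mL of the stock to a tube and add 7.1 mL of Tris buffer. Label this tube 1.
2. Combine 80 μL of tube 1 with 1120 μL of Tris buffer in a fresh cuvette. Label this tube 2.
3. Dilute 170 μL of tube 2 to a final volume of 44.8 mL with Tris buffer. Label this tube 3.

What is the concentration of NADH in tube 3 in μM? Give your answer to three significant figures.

Step 1: 0.55 mL + 7.1 mL = 7.65 mL total → factor 7.65/0.55 = 13.909
Step 2: 80 μL + 1120 μL = 1200 μL total → factor 1200/80 = 15
Step 3: 170 μL brought to 44.8 mL → factor 44800/170 = 263.53
Overall dilution factor = 13.909 × 15 × 263.53 = 54982
Final = 1.50 mM / 54982 = 2.728 × 10^-5 mM = 0.0273 μM

0.0273 μM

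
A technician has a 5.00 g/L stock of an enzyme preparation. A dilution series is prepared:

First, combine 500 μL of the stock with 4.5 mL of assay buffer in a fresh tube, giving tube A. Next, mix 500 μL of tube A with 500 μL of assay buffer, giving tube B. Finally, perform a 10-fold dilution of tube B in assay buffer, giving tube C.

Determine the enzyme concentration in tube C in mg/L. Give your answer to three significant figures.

25.0 mg/L

Step 1: 500 μL + 4.5 mL = 5000 μL total → factor 5000/500 = 10
Step 2: 500 μL + 500 μL = 1000 μL total → factor 1000/500 = 2
Step 3: 10-fold → factor 10
Overall dilution factor = 10 × 2 × 10 = 200
Final = 5.00 g/L / 200 = 0.02500 g/L = 25.0 mg/L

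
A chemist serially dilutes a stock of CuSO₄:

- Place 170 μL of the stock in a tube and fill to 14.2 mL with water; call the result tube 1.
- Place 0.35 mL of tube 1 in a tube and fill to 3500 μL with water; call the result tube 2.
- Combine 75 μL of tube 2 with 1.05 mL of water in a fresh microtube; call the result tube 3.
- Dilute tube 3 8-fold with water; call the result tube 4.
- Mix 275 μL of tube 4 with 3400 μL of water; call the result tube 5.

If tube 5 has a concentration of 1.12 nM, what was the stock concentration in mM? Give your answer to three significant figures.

1.50 mM

Step 1: 170 μL brought to 14.2 mL → factor 14200/170 = 83.529
Step 2: 0.35 mL brought to 3500 μL → factor 3.5/0.35 = 10
Step 3: 75 μL + 1.05 mL = 1125 μL total → factor 1125/75 = 15
Step 4: 8-fold → factor 8
Step 5: 275 μL + 3400 μL = 3675 μL total → factor 3675/275 = 13.364
Overall dilution factor = 83.529 × 10 × 15 × 8 × 13.364 = 1.3395 × 10^6
Stock = 1.12 nM × 1.3395 × 10^6 = 1.500 × 10^6 nM = 1.50 mM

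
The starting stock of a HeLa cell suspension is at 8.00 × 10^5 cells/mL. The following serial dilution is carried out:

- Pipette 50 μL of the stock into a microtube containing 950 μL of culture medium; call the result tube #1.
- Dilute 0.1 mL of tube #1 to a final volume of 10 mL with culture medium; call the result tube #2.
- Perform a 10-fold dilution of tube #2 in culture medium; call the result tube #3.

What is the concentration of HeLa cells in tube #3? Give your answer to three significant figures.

40.0 cells/mL

Step 1: 50 μL + 950 μL = 1000 μL total → factor 1000/50 = 20
Step 2: 0.1 mL brought to 10 mL → factor 10/0.1 = 100
Step 3: 10-fold → factor 10
Overall dilution factor = 20 × 100 × 10 = 20000
Final = 8.00 × 10^5 cells/mL / 20000 = 40.0 cells/mL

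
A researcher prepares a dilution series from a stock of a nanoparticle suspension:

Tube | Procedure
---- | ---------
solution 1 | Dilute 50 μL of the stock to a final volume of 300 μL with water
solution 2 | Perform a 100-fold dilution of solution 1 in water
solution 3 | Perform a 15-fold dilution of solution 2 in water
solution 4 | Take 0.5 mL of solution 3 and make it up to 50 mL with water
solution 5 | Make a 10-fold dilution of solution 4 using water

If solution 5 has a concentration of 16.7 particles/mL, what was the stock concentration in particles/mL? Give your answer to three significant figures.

Step 1: 50 μL brought to 300 μL → factor 300/50 = 6
Step 2: 100-fold → factor 100
Step 3: 15-fold → factor 15
Step 4: 0.5 mL brought to 50 mL → factor 50/0.5 = 100
Step 5: 10-fold → factor 10
Overall dilution factor = 6 × 100 × 15 × 100 × 10 = 9 × 10^6
Stock = 16.7 particles/mL × 9 × 10^6 = 1.50 × 10^8 particles/mL

1.50 × 10^8 particles/mL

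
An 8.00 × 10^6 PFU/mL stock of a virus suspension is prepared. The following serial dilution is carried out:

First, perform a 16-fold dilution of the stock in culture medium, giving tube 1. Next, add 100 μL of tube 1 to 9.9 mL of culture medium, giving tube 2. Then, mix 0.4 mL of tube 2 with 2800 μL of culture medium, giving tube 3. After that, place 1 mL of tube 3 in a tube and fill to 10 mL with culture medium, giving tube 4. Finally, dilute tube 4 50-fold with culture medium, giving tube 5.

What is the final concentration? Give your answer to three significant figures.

Step 1: 16-fold → factor 16
Step 2: 100 μL + 9.9 mL = 10000 μL total → factor 10000/100 = 100
Step 3: 0.4 mL + 2800 μL = 3.2 mL total → factor 3.2/0.4 = 8
Step 4: 1 mL brought to 10 mL → factor 10/1 = 10
Step 5: 50-fold → factor 50
Overall dilution factor = 16 × 100 × 8 × 10 × 50 = 6.4 × 10^6
Final = 8.00 × 10^6 PFU/mL / 6.4 × 10^6 = 1.25 PFU/mL

1.25 PFU/mL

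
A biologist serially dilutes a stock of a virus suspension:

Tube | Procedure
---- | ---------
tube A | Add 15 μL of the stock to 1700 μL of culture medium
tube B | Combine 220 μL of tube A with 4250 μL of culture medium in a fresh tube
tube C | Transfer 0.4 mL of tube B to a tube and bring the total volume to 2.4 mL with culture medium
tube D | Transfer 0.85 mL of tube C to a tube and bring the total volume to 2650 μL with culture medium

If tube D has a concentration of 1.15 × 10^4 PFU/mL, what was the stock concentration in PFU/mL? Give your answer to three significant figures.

5.00 × 10^8 PFU/mL

Step 1: 15 μL + 1700 μL = 1715 μL total → factor 1715/15 = 114.33
Step 2: 220 μL + 4250 μL = 4470 μL total → factor 4470/220 = 20.318
Step 3: 0.4 mL brought to 2.4 mL → factor 2.4/0.4 = 6
Step 4: 0.85 mL brought to 2650 μL → factor 2.65/0.85 = 3.1176
Overall dilution factor = 114.33 × 20.318 × 6 × 3.1176 = 43455
Stock = 1.15 × 10^4 PFU/mL × 43455 = 5.00 × 10^8 PFU/mL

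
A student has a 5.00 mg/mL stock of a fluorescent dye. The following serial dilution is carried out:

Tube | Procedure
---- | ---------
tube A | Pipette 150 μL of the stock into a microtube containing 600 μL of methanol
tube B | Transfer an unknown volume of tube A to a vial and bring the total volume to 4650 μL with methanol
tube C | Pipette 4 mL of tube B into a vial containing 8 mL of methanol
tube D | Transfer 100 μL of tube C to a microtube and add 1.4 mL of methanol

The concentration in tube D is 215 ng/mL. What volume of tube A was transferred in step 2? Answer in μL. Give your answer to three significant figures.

45.0 μL

Step 1: 150 μL + 600 μL = 750 μL total → factor 750/150 = 5
Step 2: v brought to 4650 μL → factor = 4650 μL/v
Step 3: 4 mL + 8 mL = 12 mL total → factor 12/4 = 3
Step 4: 100 μL + 1.4 mL = 1500 μL total → factor 1500/100 = 15
Product of known-step factors = 225
Overall factor = 5.00 mg/mL / (215 ng/mL) = 23256
Step-2 factor = 23256 / 225 = 103.36
v = 4650 μL / 103.36 = 45.0 μL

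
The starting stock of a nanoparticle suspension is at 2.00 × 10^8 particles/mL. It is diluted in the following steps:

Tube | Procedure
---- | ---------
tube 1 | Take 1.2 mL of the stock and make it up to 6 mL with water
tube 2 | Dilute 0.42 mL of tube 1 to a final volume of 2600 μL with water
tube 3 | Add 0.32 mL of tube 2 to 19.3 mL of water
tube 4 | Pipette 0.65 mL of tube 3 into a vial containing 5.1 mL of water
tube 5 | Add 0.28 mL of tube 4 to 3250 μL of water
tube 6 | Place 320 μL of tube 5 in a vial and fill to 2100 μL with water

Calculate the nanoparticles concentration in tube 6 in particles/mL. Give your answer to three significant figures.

Step 1: 1.2 mL brought to 6 mL → factor 6/1.2 = 5
Step 2: 0.42 mL brought to 2600 μL → factor 2.6/0.42 = 6.1905
Step 3: 0.32 mL + 19.3 mL = 19.62 mL total → factor 19.62/0.32 = 61.312
Step 4: 0.65 mL + 5.1 mL = 5.75 mL total → factor 5.75/0.65 = 8.8462
Step 5: 0.28 mL + 3250 μL = 3.53 mL total → factor 3.53/0.28 = 12.607
Step 6: 320 μL brought to 2100 μL → factor 2100/320 = 6.5625
Dilution factor through tube 6 = 5 × 6.1905 × 61.312 × 8.8462 × 12.607 × 6.5625 = 1.3889 × 10^6
[tube 6] = 2.00 × 10^8 particles/mL / 1.3889 × 10^6 = 144 particles/mL

144 particles/mL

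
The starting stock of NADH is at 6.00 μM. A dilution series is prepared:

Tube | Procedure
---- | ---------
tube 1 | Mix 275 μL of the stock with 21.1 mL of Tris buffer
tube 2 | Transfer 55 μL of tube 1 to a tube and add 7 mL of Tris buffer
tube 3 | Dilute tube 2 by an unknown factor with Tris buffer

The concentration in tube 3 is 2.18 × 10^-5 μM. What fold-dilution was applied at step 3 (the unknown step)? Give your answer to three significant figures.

Step 1: 275 μL + 21.1 mL = 21375 μL total → factor 21375/275 = 77.727
Step 2: 55 μL + 7 mL = 7055 μL total → factor 7055/55 = 128.27
Step 3: unknown factor x
Product of known-step factors = 9970.3
Overall factor = 6.00 μM / (2.18 × 10^-5 μM) = 2.7523 × 10^5
x = 2.7523 × 10^5 / 9970.3 = 27.6

27.6-fold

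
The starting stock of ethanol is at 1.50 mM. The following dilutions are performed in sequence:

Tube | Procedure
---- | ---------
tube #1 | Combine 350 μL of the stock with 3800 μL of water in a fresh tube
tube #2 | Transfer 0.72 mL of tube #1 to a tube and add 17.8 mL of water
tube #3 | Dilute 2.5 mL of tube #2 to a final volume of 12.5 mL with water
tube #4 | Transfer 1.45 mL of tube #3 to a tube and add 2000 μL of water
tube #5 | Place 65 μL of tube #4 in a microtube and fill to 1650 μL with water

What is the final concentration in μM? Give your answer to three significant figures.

0.0163 μM

Step 1: 350 μL + 3800 μL = 4150 μL total → factor 4150/350 = 11.857
Step 2: 0.72 mL + 17.8 mL = 18.52 mL total → factor 18.52/0.72 = 25.722
Step 3: 2.5 mL brought to 12.5 mL → factor 12.5/2.5 = 5
Step 4: 1.45 mL + 2000 μL = 3.45 mL total → factor 3.45/1.45 = 2.3793
Step 5: 65 μL brought to 1650 μL → factor 1650/65 = 25.385
Overall dilution factor = 11.857 × 25.722 × 5 × 2.3793 × 25.385 = 92104
Final = 1.50 mM / 92104 = 1.629 × 10^-5 mM = 0.0163 μM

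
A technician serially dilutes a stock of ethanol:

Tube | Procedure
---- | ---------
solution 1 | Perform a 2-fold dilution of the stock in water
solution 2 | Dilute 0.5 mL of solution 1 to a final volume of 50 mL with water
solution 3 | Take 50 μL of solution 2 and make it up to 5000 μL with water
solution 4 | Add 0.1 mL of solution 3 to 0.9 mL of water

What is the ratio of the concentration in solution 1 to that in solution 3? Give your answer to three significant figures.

1.00 × 10^4

Step 1: 2-fold → factor 2
Step 2: 0.5 mL brought to 50 mL → factor 50/0.5 = 100
Step 3: 50 μL brought to 5000 μL → factor 5000/50 = 100
Dilution factor to solution 1 = 2; to solution 3 = 20000
[solution 1]/[solution 3] = (factor to solution 3)/(factor to solution 1) = 20000/2 = 1.00 × 10^4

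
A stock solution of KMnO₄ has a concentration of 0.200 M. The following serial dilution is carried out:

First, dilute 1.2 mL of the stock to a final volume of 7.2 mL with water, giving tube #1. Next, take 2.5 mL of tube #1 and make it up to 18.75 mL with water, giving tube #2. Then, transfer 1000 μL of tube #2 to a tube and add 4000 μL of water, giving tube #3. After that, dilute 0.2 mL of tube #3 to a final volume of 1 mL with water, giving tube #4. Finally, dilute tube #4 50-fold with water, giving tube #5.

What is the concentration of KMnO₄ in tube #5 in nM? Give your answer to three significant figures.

3.56 × 10^3 nM

Step 1: 1.2 mL brought to 7.2 mL → factor 7.2/1.2 = 6
Step 2: 2.5 mL brought to 18.75 mL → factor 18.75/2.5 = 7.5
Step 3: 1000 μL + 4000 μL = 5000 μL total → factor 5000/1000 = 5
Step 4: 0.2 mL brought to 1 mL → factor 1/0.2 = 5
Step 5: 50-fold → factor 50
Overall dilution factor = 6 × 7.5 × 5 × 5 × 50 = 56250
Final = 0.200 M / 56250 = 3.556 × 10^-6 M = 3.56 × 10^3 nM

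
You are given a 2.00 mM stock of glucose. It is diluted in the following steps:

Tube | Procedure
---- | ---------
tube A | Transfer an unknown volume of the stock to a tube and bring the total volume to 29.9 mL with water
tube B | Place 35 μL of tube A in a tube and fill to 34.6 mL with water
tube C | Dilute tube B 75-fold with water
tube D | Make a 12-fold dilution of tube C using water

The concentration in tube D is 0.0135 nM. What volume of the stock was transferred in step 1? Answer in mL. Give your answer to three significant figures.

Step 1: v brought to 29.9 mL → factor = 29.9 mL/v
Step 2: 35 μL brought to 34.6 mL → factor 34600/35 = 988.57
Step 3: 75-fold → factor 75
Step 4: 12-fold → factor 12
Product of known-step factors = 8.8971 × 10^5
Overall factor = 2.00 mM / (0.0135 nM) = 1.4815 × 10^8
Step-1 factor = 1.4815 × 10^8 / 8.8971 × 10^5 = 166.51
v = 29.9 mL / 166.51 = 0.180 mL

0.180 mL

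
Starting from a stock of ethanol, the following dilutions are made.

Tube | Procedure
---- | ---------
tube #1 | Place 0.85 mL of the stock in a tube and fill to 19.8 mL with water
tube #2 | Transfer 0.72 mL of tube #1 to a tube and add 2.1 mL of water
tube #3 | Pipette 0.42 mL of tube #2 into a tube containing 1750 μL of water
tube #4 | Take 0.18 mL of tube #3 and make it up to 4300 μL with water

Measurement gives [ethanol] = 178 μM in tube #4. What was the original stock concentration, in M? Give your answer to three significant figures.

2.00 M

Step 1: 0.85 mL brought to 19.8 mL → factor 19.8/0.85 = 23.294
Step 2: 0.72 mL + 2.1 mL = 2.82 mL total → factor 2.82/0.72 = 3.9167
Step 3: 0.42 mL + 1750 μL = 2.17 mL total → factor 2.17/0.42 = 5.1667
Step 4: 0.18 mL brought to 4300 μL → factor 4.3/0.18 = 23.889
Overall dilution factor = 23.294 × 3.9167 × 5.1667 × 23.889 = 11261
Stock = 178 μM × 11261 = 2.004 × 10^6 μM = 2.00 M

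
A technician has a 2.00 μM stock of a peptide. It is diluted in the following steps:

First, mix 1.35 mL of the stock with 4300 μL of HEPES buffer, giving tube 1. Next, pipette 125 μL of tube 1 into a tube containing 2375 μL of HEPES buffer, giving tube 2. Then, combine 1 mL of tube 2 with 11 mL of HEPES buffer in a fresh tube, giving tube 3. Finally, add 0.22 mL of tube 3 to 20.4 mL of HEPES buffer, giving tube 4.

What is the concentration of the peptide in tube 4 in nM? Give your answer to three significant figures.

Step 1: 1.35 mL + 4300 μL = 5.65 mL total → factor 5.65/1.35 = 4.1852
Step 2: 125 μL + 2375 μL = 2500 μL total → factor 2500/125 = 20
Step 3: 1 mL + 11 mL = 12 mL total → factor 12/1 = 12
Step 4: 0.22 mL + 20.4 mL = 20.62 mL total → factor 20.62/0.22 = 93.727
Overall dilution factor = 4.1852 × 20 × 12 × 93.727 = 94144
Final = 2.00 μM / 94144 = 2.124 × 10^-5 μM = 0.0212 nM

0.0212 nM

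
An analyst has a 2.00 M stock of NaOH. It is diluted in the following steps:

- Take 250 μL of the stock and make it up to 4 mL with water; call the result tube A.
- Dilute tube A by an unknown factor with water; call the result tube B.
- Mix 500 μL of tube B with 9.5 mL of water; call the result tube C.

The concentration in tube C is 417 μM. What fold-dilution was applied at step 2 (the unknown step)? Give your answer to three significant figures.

Step 1: 250 μL brought to 4 mL → factor 4000/250 = 16
Step 2: unknown factor x
Step 3: 500 μL + 9.5 mL = 10000 μL total → factor 10000/500 = 20
Product of known-step factors = 320
Overall factor = 2.00 M / (417 μM) = 4796.2
x = 4796.2 / 320 = 15.0

15.0-fold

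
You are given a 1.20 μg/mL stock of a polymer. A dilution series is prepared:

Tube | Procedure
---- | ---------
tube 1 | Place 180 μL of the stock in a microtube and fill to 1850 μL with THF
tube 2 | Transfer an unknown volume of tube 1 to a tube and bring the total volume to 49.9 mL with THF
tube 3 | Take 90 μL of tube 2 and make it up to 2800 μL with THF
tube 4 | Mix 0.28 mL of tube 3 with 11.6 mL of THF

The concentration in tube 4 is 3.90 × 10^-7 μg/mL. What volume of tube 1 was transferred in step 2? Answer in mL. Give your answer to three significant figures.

Step 1: 180 μL brought to 1850 μL → factor 1850/180 = 10.278
Step 2: v brought to 49.9 mL → factor = 49.9 mL/v
Step 3: 90 μL brought to 2800 μL → factor 2800/90 = 31.111
Step 4: 0.28 mL + 11.6 mL = 11.88 mL total → factor 11.88/0.28 = 42.429
Product of known-step factors = 13567
Overall factor = 1.20 μg/mL / (3.90 × 10^-7 μg/mL) = 3.0769 × 10^6
Step-2 factor = 3.0769 × 10^6 / 13567 = 226.8
v = 49.9 mL / 226.8 = 0.220 mL

0.220 mL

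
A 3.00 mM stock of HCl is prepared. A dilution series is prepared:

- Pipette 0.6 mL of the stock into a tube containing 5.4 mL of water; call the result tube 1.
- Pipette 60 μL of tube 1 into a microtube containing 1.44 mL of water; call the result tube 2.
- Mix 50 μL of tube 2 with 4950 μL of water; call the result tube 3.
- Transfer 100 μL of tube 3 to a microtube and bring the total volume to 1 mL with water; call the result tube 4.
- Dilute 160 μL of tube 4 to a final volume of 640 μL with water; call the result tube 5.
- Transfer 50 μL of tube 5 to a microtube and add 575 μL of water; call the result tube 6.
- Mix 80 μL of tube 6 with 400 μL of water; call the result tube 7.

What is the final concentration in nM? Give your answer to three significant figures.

Step 1: 0.6 mL + 5.4 mL = 6 mL total → factor 6/0.6 = 10
Step 2: 60 μL + 1.44 mL = 1500 μL total → factor 1500/60 = 25
Step 3: 50 μL + 4950 μL = 5000 μL total → factor 5000/50 = 100
Step 4: 100 μL brought to 1 mL → factor 1000/100 = 10
Step 5: 160 μL brought to 640 μL → factor 640/160 = 4
Step 6: 50 μL + 575 μL = 625 μL total → factor 625/50 = 12.5
Step 7: 80 μL + 400 μL = 480 μL total → factor 480/80 = 6
Overall dilution factor = 10 × 25 × 100 × 10 × 4 × 12.5 × 6 = 7.5 × 10^7
Final = 3.00 mM / 7.5 × 10^7 = 4.000 × 10^-8 mM = 0.0400 nM

0.0400 nM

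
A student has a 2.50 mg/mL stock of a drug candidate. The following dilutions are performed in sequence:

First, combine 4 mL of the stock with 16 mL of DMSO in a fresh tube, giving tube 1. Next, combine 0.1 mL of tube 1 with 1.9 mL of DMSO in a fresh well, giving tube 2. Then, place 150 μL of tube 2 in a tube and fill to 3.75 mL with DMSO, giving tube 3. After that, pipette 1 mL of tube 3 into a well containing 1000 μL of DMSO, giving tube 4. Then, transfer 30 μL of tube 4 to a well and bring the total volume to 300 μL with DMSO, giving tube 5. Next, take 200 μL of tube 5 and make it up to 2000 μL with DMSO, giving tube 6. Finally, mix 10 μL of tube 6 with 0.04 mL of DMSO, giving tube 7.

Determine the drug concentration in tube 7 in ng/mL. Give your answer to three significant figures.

Step 1: 4 mL + 16 mL = 20 mL total → factor 20/4 = 5
Step 2: 0.1 mL + 1.9 mL = 2 mL total → factor 2/0.1 = 20
Step 3: 150 μL brought to 3.75 mL → factor 3750/150 = 25
Step 4: 1 mL + 1000 μL = 2 mL total → factor 2/1 = 2
Step 5: 30 μL brought to 300 μL → factor 300/30 = 10
Step 6: 200 μL brought to 2000 μL → factor 2000/200 = 10
Step 7: 10 μL + 0.04 mL = 50 μL total → factor 50/10 = 5
Overall dilution factor = 5 × 20 × 25 × 2 × 10 × 10 × 5 = 2.5 × 10^6
Final = 2.50 mg/mL / 2.5 × 10^6 = 1.000 × 10^-6 mg/mL = 1.00 ng/mL

1.00 ng/mL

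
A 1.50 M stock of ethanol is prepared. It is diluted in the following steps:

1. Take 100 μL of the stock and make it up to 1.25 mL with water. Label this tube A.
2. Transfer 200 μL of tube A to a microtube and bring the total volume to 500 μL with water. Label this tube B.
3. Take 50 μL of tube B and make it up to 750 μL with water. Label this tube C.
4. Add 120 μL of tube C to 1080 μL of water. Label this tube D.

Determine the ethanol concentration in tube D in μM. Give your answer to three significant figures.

320 μM

Step 1: 100 μL brought to 1.25 mL → factor 1250/100 = 12.5
Step 2: 200 μL brought to 500 μL → factor 500/200 = 2.5
Step 3: 50 μL brought to 750 μL → factor 750/50 = 15
Step 4: 120 μL + 1080 μL = 1200 μL total → factor 1200/120 = 10
Overall dilution factor = 12.5 × 2.5 × 15 × 10 = 4687.5
Final = 1.50 M / 4687.5 = 0.0003200 M = 320 μM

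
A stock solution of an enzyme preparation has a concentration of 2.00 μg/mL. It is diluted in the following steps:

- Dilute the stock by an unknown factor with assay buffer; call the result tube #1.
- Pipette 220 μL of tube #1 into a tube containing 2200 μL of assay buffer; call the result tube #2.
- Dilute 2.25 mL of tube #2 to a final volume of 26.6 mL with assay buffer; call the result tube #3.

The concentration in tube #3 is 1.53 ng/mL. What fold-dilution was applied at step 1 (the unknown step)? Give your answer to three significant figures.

10.1-fold

Step 1: unknown factor x
Step 2: 220 μL + 2200 μL = 2420 μL total → factor 2420/220 = 11
Step 3: 2.25 mL brought to 26.6 mL → factor 26.6/2.25 = 11.822
Product of known-step factors = 130.04
Overall factor = 2.00 μg/mL / (1.53 ng/mL) = 1307.2
x = 1307.2 / 130.04 = 10.1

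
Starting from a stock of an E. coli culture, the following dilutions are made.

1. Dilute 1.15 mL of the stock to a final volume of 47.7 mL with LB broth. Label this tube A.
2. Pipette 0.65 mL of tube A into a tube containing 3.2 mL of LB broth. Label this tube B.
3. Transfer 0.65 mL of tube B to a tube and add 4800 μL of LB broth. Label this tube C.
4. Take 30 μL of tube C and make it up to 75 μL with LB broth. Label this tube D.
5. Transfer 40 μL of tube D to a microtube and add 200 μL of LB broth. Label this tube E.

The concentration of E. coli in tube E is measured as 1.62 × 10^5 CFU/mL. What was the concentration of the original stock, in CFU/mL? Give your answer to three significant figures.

5.01 × 10^9 CFU/mL

Step 1: 1.15 mL brought to 47.7 mL → factor 47.7/1.15 = 41.478
Step 2: 0.65 mL + 3.2 mL = 3.85 mL total → factor 3.85/0.65 = 5.9231
Step 3: 0.65 mL + 4800 μL = 5.45 mL total → factor 5.45/0.65 = 8.3846
Step 4: 30 μL brought to 75 μL → factor 75/30 = 2.5
Step 5: 40 μL + 200 μL = 240 μL total → factor 240/40 = 6
Overall dilution factor = 41.478 × 5.9231 × 8.3846 × 2.5 × 6 = 30899
Stock = 1.62 × 10^5 CFU/mL × 30899 = 5.01 × 10^9 CFU/mL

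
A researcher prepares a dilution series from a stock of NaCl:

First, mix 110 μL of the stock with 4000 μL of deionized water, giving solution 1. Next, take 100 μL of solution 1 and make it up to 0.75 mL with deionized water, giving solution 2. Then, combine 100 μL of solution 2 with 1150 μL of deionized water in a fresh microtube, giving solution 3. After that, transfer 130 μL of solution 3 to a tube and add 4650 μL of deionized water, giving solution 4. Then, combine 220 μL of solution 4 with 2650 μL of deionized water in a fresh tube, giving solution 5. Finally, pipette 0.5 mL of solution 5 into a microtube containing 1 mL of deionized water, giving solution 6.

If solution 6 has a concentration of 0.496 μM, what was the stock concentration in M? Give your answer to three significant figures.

2.50 M

Step 1: 110 μL + 4000 μL = 4110 μL total → factor 4110/110 = 37.364
Step 2: 100 μL brought to 0.75 mL → factor 750/100 = 7.5
Step 3: 100 μL + 1150 μL = 1250 μL total → factor 1250/100 = 12.5
Step 4: 130 μL + 4650 μL = 4780 μL total → factor 4780/130 = 36.769
Step 5: 220 μL + 2650 μL = 2870 μL total → factor 2870/220 = 13.045
Step 6: 0.5 mL + 1 mL = 1.5 mL total → factor 1.5/0.5 = 3
Overall dilution factor = 37.364 × 7.5 × 12.5 × 36.769 × 13.045 × 3 = 5.0406 × 10^6
Stock = 0.496 μM × 5.0406 × 10^6 = 2.500 × 10^6 μM = 2.50 M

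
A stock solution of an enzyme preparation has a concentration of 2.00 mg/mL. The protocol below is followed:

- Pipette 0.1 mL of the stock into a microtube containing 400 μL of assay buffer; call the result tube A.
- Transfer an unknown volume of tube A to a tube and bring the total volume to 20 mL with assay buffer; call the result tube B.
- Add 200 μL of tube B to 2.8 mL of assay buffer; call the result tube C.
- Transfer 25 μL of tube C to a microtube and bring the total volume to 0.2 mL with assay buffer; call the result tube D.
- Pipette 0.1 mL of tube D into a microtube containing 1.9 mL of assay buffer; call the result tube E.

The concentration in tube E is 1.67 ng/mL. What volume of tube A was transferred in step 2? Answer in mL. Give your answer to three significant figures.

0.200 mL

Step 1: 0.1 mL + 400 μL = 0.5 mL total → factor 0.5/0.1 = 5
Step 2: v brought to 20 mL → factor = 20 mL/v
Step 3: 200 μL + 2.8 mL = 3000 μL total → factor 3000/200 = 15
Step 4: 25 μL brought to 0.2 mL → factor 200/25 = 8
Step 5: 0.1 mL + 1.9 mL = 2 mL total → factor 2/0.1 = 20
Product of known-step factors = 12000
Overall factor = 2.00 mg/mL / (1.67 ng/mL) = 1.1976 × 10^6
Step-2 factor = 1.1976 × 10^6 / 12000 = 99.8
v = 20 mL / 99.8 = 0.200 mL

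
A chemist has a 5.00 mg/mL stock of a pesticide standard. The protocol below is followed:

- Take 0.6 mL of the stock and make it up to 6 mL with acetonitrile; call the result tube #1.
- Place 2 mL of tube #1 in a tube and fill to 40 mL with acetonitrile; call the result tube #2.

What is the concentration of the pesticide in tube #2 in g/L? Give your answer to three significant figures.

0.0250 g/L

Step 1: 0.6 mL brought to 6 mL → factor 6/0.6 = 10
Step 2: 2 mL brought to 40 mL → factor 40/2 = 20
Overall dilution factor = 10 × 20 = 200
Final = 5.00 mg/mL / 200 = 0.02500 mg/mL = 0.0250 g/L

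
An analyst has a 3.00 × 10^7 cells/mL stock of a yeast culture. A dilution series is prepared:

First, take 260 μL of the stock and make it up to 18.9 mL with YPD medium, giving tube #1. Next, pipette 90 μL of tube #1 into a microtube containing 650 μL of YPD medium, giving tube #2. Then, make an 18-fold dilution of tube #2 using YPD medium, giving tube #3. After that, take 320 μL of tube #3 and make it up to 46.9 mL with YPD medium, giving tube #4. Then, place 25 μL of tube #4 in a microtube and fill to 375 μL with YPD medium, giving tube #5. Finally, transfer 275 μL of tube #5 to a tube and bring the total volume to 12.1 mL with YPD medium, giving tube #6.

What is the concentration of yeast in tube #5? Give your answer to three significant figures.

Step 1: 260 μL brought to 18.9 mL → factor 18900/260 = 72.692
Step 2: 90 μL + 650 μL = 740 μL total → factor 740/90 = 8.2222
Step 3: 18-fold → factor 18
Step 4: 320 μL brought to 46.9 mL → factor 46900/320 = 146.56
Step 5: 25 μL brought to 375 μL → factor 375/25 = 15
Dilution factor through tube #5 = 72.692 × 8.2222 × 18 × 146.56 × 15 = 2.3652 × 10^7
[tube #5] = 3.00 × 10^7 cells/mL / 2.3652 × 10^7 = 1.27 cells/mL

1.27 cells/mL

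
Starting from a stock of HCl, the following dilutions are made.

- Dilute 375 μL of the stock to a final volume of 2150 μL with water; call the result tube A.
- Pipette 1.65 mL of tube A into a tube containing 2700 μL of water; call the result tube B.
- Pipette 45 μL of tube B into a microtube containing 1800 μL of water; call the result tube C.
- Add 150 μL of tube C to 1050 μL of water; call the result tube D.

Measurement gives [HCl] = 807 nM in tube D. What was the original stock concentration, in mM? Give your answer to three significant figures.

4.00 mM

Step 1: 375 μL brought to 2150 μL → factor 2150/375 = 5.7333
Step 2: 1.65 mL + 2700 μL = 4.35 mL total → factor 4.35/1.65 = 2.6364
Step 3: 45 μL + 1800 μL = 1845 μL total → factor 1845/45 = 41
Step 4: 150 μL + 1050 μL = 1200 μL total → factor 1200/150 = 8
Overall dilution factor = 5.7333 × 2.6364 × 41 × 8 = 4957.8
Stock = 807 nM × 4957.8 = 4.001 × 10^6 nM = 4.00 mM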